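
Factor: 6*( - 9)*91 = -4914=   - 2^1 *3^3*7^1*13^1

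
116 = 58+58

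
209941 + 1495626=1705567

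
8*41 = 328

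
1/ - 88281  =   - 1 + 88280/88281= - 0.00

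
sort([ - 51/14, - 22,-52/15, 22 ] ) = [-22, - 51/14, - 52/15,22]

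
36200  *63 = 2280600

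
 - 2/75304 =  - 1/37652  =  - 0.00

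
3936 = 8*492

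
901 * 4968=4476168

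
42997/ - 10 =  - 42997/10 = -4299.70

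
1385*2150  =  2977750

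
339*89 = 30171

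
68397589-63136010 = 5261579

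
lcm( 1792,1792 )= 1792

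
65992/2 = 32996= 32996.00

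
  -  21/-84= 1/4 = 0.25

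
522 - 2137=-1615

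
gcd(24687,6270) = 3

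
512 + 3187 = 3699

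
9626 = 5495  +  4131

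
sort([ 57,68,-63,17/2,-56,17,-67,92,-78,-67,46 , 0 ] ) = [-78,  -  67,-67, - 63,-56 , 0,17/2,17,46, 57, 68,92 ] 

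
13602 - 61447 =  - 47845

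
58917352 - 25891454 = 33025898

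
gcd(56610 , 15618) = 6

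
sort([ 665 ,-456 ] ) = [-456,665 ] 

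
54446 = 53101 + 1345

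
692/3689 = 692/3689= 0.19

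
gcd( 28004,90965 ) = 1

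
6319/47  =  6319/47 = 134.45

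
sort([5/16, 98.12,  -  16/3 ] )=[ - 16/3, 5/16,  98.12]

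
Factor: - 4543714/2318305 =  - 2^1*5^( - 1)*7^1 * 11^( - 1 ) * 61^(-1)*491^1*661^1 *691^(- 1 ) 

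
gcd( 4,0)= 4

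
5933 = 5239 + 694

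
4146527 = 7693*539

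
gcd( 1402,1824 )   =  2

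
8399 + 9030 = 17429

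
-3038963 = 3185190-6224153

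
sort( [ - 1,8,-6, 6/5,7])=[ - 6,-1,6/5 , 7,8]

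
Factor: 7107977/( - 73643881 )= - 17^(-1) * 229^( - 1 )*619^1*11483^1*18917^(-1 )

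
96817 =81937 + 14880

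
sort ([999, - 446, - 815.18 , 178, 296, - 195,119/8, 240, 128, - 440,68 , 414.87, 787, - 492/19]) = [ - 815.18, - 446, - 440, - 195, - 492/19, 119/8,68, 128,178, 240, 296,414.87,787,999]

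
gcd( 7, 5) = 1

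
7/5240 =7/5240 = 0.00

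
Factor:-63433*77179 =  - 113^1*229^1*277^1*683^1=- 4895695507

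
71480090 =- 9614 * ( - 7435)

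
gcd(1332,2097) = 9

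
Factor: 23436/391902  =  2^1*3^2* 7^(  -  1 )*43^( - 1) = 18/301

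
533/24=533/24 =22.21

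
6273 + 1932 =8205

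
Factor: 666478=2^1*29^1*11491^1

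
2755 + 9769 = 12524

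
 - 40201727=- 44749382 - -4547655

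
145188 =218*666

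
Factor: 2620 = 2^2*5^1*131^1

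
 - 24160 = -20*1208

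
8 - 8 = 0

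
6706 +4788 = 11494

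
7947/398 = 19 + 385/398 = 19.97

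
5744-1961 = 3783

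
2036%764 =508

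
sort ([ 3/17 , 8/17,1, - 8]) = [ - 8 , 3/17, 8/17, 1]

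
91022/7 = 91022/7 = 13003.14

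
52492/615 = 52492/615= 85.35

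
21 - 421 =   -  400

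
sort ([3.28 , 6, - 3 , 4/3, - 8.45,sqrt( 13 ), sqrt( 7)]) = [ -8.45, - 3,  4/3, sqrt(7 ), 3.28,  sqrt( 13), 6] 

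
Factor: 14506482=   2^1*3^1 *2417747^1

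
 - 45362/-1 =45362/1 =45362.00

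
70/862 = 35/431 = 0.08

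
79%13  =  1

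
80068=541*148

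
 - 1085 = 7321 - 8406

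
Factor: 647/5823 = 3^( - 2 ) = 1/9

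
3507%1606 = 295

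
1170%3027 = 1170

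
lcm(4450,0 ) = 0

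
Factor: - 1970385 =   -  3^1*5^1*17^1*7727^1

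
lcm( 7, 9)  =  63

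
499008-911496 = -412488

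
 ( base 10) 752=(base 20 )1hc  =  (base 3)1000212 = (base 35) lh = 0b1011110000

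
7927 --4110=12037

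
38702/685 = 56 + 342/685 = 56.50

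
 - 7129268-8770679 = -15899947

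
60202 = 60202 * 1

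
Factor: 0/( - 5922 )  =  0 = 0^1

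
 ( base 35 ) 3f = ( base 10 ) 120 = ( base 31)3r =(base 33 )3l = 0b1111000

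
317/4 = 79 + 1/4 = 79.25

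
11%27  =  11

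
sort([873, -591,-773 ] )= [ - 773,  -  591,873 ]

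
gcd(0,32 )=32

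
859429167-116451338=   742977829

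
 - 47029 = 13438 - 60467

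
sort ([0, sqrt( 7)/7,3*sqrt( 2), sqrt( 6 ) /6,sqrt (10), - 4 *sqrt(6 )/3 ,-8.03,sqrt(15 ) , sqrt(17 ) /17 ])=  [ - 8.03,- 4* sqrt(6)/3,0, sqrt( 17 )/17,  sqrt (7)/7 , sqrt(6)/6, sqrt( 10),sqrt( 15), 3*  sqrt( 2) ]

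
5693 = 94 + 5599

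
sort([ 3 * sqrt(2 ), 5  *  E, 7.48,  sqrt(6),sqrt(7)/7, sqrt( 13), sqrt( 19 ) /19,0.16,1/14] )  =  [ 1/14, 0.16 , sqrt(19 )/19 , sqrt( 7)/7,sqrt( 6),sqrt( 13), 3*sqrt ( 2), 7.48, 5*E ]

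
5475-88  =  5387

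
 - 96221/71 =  - 1356 + 55/71 = -1355.23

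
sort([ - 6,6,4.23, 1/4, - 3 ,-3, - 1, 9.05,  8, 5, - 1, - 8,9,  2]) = [ - 8 , - 6, - 3, - 3, - 1,  -  1,1/4,  2,4.23, 5,  6,  8,9,9.05 ] 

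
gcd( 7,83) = 1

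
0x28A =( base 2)1010001010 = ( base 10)650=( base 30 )lk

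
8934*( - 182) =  - 1625988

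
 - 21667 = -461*47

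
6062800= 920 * 6590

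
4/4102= 2/2051 =0.00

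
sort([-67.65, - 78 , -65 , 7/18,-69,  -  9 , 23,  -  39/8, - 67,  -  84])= [- 84,  -  78, - 69, - 67.65,-67, - 65, - 9, - 39/8 , 7/18,23]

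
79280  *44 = 3488320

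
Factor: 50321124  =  2^2 *3^2 *7^1*199687^1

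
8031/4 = 2007 + 3/4= 2007.75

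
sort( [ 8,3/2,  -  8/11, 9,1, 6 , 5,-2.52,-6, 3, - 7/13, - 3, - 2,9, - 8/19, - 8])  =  [ - 8, - 6, - 3,- 2.52, - 2, - 8/11,- 7/13,  -  8/19, 1, 3/2,  3,5 , 6,  8, 9, 9] 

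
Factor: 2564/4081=2^2*7^( - 1)*11^( - 1 )*53^(  -  1)*641^1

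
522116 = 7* 74588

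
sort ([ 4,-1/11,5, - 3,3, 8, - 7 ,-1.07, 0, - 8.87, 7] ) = [ - 8.87, - 7, - 3, - 1.07, - 1/11,0, 3,4, 5, 7, 8 ]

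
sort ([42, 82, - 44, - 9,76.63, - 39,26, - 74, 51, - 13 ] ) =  [ - 74, - 44  , - 39,  -  13, - 9, 26, 42,51 , 76.63, 82 ] 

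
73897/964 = 73897/964 = 76.66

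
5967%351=0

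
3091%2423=668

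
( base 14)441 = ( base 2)1101001001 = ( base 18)2ad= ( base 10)841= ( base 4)31021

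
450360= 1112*405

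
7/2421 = 7/2421 =0.00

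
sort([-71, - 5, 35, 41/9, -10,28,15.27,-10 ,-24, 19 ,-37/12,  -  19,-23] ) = [-71,-24, - 23,-19, - 10,  -  10,-5  , - 37/12, 41/9, 15.27,19,28,35]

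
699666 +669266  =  1368932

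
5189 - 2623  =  2566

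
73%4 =1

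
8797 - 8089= 708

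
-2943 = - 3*981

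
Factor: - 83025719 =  - 7^1 * 31^1*53^1* 7219^1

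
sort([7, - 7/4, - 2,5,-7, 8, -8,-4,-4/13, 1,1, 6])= [-8,-7, - 4, - 2 , - 7/4,-4/13, 1, 1,5,6,7,8 ] 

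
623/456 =1 + 167/456 = 1.37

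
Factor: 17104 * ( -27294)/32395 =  -466836576/32395 =- 2^5*3^1*5^( - 1 )*11^ ( - 1) * 19^( -1)*31^(-1 ) * 1069^1*4549^1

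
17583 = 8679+8904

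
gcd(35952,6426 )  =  42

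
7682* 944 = 7251808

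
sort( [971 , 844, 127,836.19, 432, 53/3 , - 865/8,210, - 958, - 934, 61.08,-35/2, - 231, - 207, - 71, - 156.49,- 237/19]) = [- 958,- 934,  -  231, - 207, - 156.49,- 865/8, - 71, - 35/2, - 237/19  ,  53/3, 61.08,127, 210, 432, 836.19,844,  971] 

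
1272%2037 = 1272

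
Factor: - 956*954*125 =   -  2^3*3^2 *5^3* 53^1*239^1  =  -  114003000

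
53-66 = -13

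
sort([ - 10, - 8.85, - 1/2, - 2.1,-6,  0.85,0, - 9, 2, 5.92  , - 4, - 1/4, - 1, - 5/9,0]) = [-10, - 9, - 8.85,- 6, -4, -2.1,  -  1, - 5/9 , - 1/2, - 1/4,0 , 0,0.85,2, 5.92]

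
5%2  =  1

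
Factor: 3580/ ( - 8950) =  - 2^1*5^(-1 ) = - 2/5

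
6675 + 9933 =16608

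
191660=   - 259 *( - 740 )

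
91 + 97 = 188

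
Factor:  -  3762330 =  - 2^1*3^1*5^1*11^1 * 13^1*877^1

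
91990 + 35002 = 126992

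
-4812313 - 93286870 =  - 98099183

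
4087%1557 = 973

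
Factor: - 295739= - 433^1*683^1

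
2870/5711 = 2870/5711 =0.50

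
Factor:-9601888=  - 2^5  *  61^1 *4919^1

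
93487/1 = 93487 = 93487.00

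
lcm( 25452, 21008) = 1323504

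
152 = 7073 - 6921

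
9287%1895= 1707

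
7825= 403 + 7422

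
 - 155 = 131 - 286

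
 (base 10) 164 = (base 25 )6E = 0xA4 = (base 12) 118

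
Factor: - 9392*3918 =- 36797856 = - 2^5*3^1 *587^1 *653^1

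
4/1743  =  4/1743 = 0.00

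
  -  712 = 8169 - 8881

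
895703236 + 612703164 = 1508406400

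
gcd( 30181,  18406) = 1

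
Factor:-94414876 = -2^2 * 19^1*281^1*4421^1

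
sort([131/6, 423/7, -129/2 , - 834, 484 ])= [ - 834, - 129/2,131/6, 423/7, 484 ]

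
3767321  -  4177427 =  - 410106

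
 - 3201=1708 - 4909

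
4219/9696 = 4219/9696 = 0.44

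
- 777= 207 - 984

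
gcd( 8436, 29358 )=6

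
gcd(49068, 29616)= 12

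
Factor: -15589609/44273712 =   -  2^(- 4 )*3^(- 1)*17^( - 1 )*23^( - 1)*337^( - 1 )*2227087^1 = - 2227087/6324816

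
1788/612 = 2 + 47/51 = 2.92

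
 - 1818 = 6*(-303)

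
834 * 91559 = 76360206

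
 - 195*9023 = - 1759485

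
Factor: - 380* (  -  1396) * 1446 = 2^5 * 3^1 * 5^1*19^1*241^1*349^1  =  767074080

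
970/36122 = 485/18061 = 0.03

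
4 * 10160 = 40640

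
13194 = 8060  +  5134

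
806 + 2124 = 2930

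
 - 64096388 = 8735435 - 72831823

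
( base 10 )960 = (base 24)1g0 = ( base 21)23f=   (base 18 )2h6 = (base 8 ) 1700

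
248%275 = 248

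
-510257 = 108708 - 618965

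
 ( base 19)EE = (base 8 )430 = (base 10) 280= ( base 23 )c4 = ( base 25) B5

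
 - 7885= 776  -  8661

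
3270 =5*654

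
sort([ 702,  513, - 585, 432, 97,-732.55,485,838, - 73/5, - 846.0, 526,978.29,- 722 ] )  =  [ - 846.0, - 732.55, - 722,-585,-73/5, 97, 432,485, 513, 526, 702, 838,978.29] 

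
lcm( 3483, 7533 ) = 323919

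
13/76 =13/76 = 0.17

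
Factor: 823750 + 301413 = 1125163 = 13^1*41^1*2111^1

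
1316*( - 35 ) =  - 46060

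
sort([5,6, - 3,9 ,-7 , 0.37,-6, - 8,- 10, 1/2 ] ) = [ - 10, - 8, - 7, - 6,  -  3,0.37,1/2,5, 6,9]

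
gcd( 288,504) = 72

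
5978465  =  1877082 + 4101383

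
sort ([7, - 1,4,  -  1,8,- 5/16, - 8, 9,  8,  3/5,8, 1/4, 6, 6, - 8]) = [ - 8, - 8, - 1,  -  1, - 5/16, 1/4,3/5,4,  6, 6, 7, 8, 8,8, 9]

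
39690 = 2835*14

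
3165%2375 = 790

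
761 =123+638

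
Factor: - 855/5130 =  - 1/6 = - 2^(-1 )*3^( - 1)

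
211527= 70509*3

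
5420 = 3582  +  1838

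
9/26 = 9/26 = 0.35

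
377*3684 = 1388868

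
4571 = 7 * 653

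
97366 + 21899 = 119265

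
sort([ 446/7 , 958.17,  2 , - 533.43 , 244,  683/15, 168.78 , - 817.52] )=[ - 817.52,  -  533.43,2, 683/15,446/7 , 168.78, 244, 958.17 ]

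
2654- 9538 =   -  6884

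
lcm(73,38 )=2774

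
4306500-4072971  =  233529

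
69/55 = 69/55=1.25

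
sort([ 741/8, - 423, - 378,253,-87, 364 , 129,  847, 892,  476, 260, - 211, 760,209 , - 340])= [-423,-378  , - 340, - 211, - 87, 741/8,  129, 209,253,260,364,476,760,847,892]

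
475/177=475/177 = 2.68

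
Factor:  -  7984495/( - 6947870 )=1596899/1389574 =2^( - 1 ) * 149^( - 1 )*719^1*2221^1*4663^( - 1 )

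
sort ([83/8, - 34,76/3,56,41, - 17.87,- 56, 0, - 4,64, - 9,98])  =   [ - 56,- 34 , - 17.87 , - 9 , - 4 , 0 , 83/8,76/3 , 41,56,64, 98 ]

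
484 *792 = 383328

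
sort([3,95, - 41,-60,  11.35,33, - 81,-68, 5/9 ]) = [-81,  -  68,  -  60,-41 , 5/9,3,11.35,33,95]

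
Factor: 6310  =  2^1 * 5^1*631^1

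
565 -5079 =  -4514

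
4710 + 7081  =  11791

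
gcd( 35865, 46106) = 1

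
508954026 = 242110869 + 266843157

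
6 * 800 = 4800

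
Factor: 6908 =2^2*11^1  *157^1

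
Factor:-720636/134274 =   -  2^1 * 139^ (-1) * 373^1 = - 746/139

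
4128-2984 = 1144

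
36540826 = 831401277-794860451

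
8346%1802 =1138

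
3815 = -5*( - 763)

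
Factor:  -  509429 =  - 509429^1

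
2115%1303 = 812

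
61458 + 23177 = 84635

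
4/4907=4/4907 =0.00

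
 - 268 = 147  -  415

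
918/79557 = 306/26519 = 0.01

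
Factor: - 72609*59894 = - 4348843446 = - 2^1*3^1*24203^1*29947^1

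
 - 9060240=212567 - 9272807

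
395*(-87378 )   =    -  34514310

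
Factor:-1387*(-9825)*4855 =3^1*5^3*19^1*73^1*131^1* 971^1 = 66160420125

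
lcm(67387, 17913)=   1415127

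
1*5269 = 5269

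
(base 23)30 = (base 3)2120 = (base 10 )69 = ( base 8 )105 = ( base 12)59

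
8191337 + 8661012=16852349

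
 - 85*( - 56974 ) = 4842790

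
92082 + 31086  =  123168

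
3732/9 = 414 + 2/3 = 414.67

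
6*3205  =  19230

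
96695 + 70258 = 166953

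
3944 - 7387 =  - 3443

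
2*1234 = 2468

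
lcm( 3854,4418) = 181138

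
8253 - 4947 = 3306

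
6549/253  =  6549/253 = 25.89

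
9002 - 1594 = 7408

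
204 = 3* 68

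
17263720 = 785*21992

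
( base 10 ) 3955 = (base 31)43I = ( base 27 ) 5bd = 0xF73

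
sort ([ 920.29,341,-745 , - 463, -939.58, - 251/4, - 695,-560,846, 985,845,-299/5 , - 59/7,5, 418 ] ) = [- 939.58, - 745,-695,-560,- 463, -251/4 ,-299/5, - 59/7 , 5,341,418,845,846 , 920.29, 985]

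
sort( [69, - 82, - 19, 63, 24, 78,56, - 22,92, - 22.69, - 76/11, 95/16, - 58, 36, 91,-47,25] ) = [-82, - 58, - 47, - 22.69,-22, - 19,  -  76/11, 95/16, 24,25,36, 56, 63, 69, 78, 91, 92]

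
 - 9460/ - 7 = 9460/7 =1351.43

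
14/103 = 14/103 = 0.14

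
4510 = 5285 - 775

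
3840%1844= 152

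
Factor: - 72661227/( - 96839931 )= 773^1*31333^1*32279977^ (-1 ) = 24220409/32279977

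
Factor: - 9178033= - 197^1*46589^1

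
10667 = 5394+5273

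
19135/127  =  19135/127  =  150.67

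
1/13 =1/13 = 0.08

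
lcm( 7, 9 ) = 63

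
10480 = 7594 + 2886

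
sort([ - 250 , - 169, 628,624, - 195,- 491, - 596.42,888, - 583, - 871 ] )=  [-871, - 596.42, - 583 , - 491, - 250,-195, -169,624,628, 888 ]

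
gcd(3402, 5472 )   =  18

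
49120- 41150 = 7970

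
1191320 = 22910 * 52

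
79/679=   79/679  =  0.12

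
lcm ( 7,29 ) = 203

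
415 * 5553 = 2304495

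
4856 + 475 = 5331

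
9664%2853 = 1105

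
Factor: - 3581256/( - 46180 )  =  895314/11545 = 2^1*3^1*5^(-1)*7^1*2309^( - 1 )*21317^1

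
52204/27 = 52204/27 = 1933.48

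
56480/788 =14120/197 = 71.68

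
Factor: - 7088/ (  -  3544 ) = 2^1 =2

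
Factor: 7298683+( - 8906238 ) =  - 5^1 * 43^1*7477^1 = - 1607555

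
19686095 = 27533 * 715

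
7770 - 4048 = 3722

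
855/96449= 855/96449  =  0.01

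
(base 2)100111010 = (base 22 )E6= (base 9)378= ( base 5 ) 2224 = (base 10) 314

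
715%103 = 97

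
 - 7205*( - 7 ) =50435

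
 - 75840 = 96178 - 172018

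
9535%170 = 15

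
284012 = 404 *703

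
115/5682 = 115/5682= 0.02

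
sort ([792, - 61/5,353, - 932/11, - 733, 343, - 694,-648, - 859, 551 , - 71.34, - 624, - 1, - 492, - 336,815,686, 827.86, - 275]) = [ - 859,- 733,  -  694,-648, - 624,-492, - 336,  -  275, - 932/11 , - 71.34, - 61/5, - 1, 343,  353,551 , 686,792,815,  827.86]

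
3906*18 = 70308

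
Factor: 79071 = 3^1*26357^1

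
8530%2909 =2712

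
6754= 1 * 6754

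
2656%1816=840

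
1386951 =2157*643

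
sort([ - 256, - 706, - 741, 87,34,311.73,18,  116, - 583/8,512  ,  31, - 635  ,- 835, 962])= [ - 835, - 741, - 706,-635, - 256, - 583/8, 18, 31,34,87, 116 , 311.73 , 512,962 ] 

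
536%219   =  98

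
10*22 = 220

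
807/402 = 2 + 1/134=2.01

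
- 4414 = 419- 4833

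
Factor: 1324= 2^2*331^1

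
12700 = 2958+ 9742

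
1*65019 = 65019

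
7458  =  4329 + 3129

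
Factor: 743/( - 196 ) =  - 2^( - 2)*7^(  -  2 )*743^1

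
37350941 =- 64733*(-577 ) 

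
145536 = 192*758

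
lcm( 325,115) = 7475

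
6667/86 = 6667/86 = 77.52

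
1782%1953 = 1782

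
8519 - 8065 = 454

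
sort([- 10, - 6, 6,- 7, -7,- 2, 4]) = [ - 10, - 7, - 7, - 6, - 2, 4,6 ]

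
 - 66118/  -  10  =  6611 + 4/5  =  6611.80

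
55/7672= 55/7672 = 0.01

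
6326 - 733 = 5593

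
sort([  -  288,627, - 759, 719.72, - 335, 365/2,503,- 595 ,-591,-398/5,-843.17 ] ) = [-843.17,  -  759, - 595, - 591, - 335, - 288, - 398/5,365/2 , 503,  627, 719.72]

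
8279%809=189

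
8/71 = 8/71 = 0.11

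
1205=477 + 728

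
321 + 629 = 950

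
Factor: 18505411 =19^1*383^1*2543^1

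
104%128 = 104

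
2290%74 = 70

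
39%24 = 15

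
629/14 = 629/14  =  44.93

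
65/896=65/896 = 0.07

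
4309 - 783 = 3526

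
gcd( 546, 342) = 6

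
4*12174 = 48696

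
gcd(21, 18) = 3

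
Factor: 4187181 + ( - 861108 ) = 3326073= 3^1 * 1108691^1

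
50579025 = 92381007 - 41801982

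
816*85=69360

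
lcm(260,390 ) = 780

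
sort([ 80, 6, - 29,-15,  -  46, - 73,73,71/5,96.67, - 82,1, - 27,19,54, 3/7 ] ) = [ - 82,-73, - 46, - 29, - 27, - 15,3/7,1 , 6, 71/5, 19,54,73,80,96.67]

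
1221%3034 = 1221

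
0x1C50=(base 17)1816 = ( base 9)10843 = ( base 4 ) 1301100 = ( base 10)7248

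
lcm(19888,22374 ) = 178992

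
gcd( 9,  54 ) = 9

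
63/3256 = 63/3256 = 0.02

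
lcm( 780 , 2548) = 38220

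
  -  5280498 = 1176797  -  6457295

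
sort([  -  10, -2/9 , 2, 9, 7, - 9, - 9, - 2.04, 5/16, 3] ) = [ - 10, - 9, - 9, - 2.04, - 2/9,5/16, 2,3,7,9]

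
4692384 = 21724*216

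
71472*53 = 3788016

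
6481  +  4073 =10554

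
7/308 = 1/44 = 0.02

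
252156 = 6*42026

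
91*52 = 4732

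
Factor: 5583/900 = 1861/300 = 2^( - 2)*3^ ( - 1)*5^( - 2 )*1861^1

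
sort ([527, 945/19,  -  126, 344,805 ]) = [ - 126,945/19,344,527,805] 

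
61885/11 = 61885/11= 5625.91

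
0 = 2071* 0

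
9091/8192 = 1 + 899/8192 = 1.11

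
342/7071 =114/2357 = 0.05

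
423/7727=423/7727 = 0.05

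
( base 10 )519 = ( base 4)20013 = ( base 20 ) 15j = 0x207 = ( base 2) 1000000111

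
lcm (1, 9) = 9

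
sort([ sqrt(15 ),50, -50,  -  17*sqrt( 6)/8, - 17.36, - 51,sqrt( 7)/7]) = [ - 51, - 50, - 17.36, - 17*sqrt(6)/8,  sqrt( 7)/7 , sqrt( 15) , 50 ] 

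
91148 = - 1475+92623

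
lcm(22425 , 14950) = 44850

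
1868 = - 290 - -2158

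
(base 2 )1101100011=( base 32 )R3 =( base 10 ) 867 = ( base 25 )19H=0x363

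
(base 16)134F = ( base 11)3794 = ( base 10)4943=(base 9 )6702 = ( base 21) b48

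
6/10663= 6/10663= 0.00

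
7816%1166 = 820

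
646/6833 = 646/6833 = 0.09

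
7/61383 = 1/8769 =0.00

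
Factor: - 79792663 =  - 269^1*296627^1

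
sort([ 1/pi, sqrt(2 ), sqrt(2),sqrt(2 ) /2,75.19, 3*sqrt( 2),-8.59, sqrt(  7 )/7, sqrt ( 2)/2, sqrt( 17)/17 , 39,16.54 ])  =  [ - 8.59, sqrt(17 )/17, 1/pi, sqrt ( 7)/7, sqrt( 2 ) /2,sqrt(2 ) /2, sqrt( 2 ), sqrt( 2),3*sqrt(2 ), 16.54,39, 75.19]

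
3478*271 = 942538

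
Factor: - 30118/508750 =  - 5^( - 4 )*37^1 = - 37/625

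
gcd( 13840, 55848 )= 8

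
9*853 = 7677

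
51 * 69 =3519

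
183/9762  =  61/3254= 0.02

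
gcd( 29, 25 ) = 1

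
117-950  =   - 833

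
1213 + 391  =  1604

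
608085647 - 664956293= - 56870646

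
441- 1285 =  - 844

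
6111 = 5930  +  181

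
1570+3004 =4574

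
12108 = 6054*2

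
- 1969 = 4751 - 6720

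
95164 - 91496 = 3668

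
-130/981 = -130/981=- 0.13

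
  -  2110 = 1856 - 3966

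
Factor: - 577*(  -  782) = 451214  =  2^1*17^1 * 23^1*577^1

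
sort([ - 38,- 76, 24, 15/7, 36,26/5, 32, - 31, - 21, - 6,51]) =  [ - 76, - 38,-31  ,-21,  -  6, 15/7,26/5,24,32 , 36 , 51] 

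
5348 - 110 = 5238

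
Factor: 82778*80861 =6693511858 = 2^1*11^1*7351^1*41389^1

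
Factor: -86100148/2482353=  - 2^2*3^( - 3)*1237^1*17401^1*91939^( - 1) 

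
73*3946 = 288058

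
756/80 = 189/20=9.45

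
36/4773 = 12/1591=0.01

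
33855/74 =457 + 1/2 = 457.50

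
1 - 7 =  - 6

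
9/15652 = 9/15652= 0.00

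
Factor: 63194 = 2^1*19^1 *1663^1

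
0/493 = 0 = 0.00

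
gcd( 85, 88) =1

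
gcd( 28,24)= 4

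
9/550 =9/550 = 0.02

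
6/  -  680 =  - 1 + 337/340 = -  0.01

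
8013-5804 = 2209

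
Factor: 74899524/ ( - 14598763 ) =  - 2^2*3^1 *7^1*891661^1*14598763^ ( - 1)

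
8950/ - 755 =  - 1790/151 = - 11.85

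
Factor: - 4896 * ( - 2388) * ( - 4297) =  - 50239011456 = -2^7 * 3^3*17^1*199^1  *4297^1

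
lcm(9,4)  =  36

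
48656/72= 6082/9 = 675.78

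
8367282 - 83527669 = -75160387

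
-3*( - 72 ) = 216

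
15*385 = 5775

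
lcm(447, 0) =0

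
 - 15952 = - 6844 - 9108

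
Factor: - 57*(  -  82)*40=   186960 = 2^4*3^1*5^1 * 19^1*41^1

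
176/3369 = 176/3369 = 0.05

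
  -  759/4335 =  - 1+ 1192/1445 = - 0.18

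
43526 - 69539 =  - 26013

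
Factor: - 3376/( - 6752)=2^ ( - 1)=1/2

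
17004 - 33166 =  -  16162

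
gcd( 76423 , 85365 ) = 1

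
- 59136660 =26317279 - 85453939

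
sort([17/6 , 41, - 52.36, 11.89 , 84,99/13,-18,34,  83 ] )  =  [ - 52.36, - 18, 17/6,99/13,11.89, 34, 41,83, 84 ] 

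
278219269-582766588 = -304547319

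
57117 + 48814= 105931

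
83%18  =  11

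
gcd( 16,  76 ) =4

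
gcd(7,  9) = 1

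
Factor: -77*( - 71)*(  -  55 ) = -5^1*7^1*11^2*71^1 = -300685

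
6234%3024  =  186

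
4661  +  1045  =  5706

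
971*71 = 68941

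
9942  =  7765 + 2177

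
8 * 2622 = 20976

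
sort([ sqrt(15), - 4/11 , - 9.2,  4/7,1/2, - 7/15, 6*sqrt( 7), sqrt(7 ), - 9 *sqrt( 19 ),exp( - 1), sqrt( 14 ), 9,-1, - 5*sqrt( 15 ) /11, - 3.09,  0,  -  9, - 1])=[-9*sqrt( 19 ), - 9.2, - 9, - 3.09, - 5*sqrt ( 15) /11, - 1, - 1, - 7/15, - 4/11, 0, exp( -1 ), 1/2,4/7, sqrt(7), sqrt( 14),sqrt( 15) , 9,6  *sqrt( 7)]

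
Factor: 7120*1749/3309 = 2^4 * 5^1 * 11^1* 53^1 * 89^1*1103^( - 1) = 4150960/1103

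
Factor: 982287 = 3^4 *67^1*181^1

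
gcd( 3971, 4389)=209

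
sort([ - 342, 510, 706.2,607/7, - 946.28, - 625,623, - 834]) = [-946.28,-834, - 625, - 342,607/7,510,623,706.2]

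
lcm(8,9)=72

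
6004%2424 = 1156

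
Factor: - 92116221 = -3^1*31^1*990497^1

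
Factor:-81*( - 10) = 810 = 2^1*3^4*5^1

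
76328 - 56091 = 20237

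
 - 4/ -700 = 1/175 =0.01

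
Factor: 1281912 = 2^3*3^1* 31^1*1723^1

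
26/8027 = 26/8027 = 0.00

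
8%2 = 0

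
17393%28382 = 17393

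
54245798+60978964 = 115224762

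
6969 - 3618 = 3351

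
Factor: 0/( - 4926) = 0 = 0^1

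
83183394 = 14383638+68799756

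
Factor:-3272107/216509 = -751^1*4357^1*216509^(-1) 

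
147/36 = 4+1/12 = 4.08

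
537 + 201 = 738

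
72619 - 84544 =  - 11925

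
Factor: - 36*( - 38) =1368 = 2^3*3^2 * 19^1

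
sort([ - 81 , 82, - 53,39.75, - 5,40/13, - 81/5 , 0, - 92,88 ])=[ - 92,  -  81 ,-53,-81/5,-5, 0, 40/13,  39.75, 82, 88]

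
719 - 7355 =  - 6636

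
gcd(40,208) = 8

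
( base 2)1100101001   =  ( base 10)809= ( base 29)RQ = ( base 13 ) 4a3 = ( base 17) 2DA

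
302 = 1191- 889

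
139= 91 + 48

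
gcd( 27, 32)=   1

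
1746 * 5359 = 9356814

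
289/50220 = 289/50220 = 0.01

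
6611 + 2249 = 8860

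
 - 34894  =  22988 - 57882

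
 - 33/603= - 1 + 190/201 = - 0.05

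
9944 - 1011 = 8933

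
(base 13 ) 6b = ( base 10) 89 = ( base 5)324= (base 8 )131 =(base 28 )35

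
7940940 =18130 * 438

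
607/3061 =607/3061 =0.20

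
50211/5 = 10042 + 1/5 = 10042.20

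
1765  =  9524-7759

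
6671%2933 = 805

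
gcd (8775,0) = 8775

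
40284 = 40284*1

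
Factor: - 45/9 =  - 5^1= - 5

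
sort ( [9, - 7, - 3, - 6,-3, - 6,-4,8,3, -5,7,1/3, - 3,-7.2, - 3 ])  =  [ - 7.2,-7,-6,-6,- 5, - 4, - 3, - 3,-3, - 3, 1/3, 3,7 , 8,9 ]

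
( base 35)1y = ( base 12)59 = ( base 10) 69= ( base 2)1000101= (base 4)1011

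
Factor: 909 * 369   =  335421 = 3^4*41^1*101^1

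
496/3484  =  124/871 = 0.14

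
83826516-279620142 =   -  195793626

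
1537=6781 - 5244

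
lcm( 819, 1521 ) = 10647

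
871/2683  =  871/2683 = 0.32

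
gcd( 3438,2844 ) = 18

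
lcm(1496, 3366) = 13464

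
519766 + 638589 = 1158355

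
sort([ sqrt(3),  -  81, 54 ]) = [ - 81,sqrt(3),  54 ] 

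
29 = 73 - 44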